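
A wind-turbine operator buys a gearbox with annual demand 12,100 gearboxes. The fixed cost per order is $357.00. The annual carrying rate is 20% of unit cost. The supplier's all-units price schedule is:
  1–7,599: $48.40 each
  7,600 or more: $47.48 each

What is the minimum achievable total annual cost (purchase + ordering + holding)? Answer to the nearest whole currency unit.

Holding cost per unit per year at price C is H = 0.20·C.
For each price level, check whether its EOQ is feasible; otherwise the best quantity at that price is the breakpoint.
EOQ at $48.40 = 944.7 (feasible in tier 1): TC = 12,100×$48.40 + (12,100/944.7)×357 + (944.7/2)×0.20×$48.40 = $594,784.91.
EOQ at $47.48 = 953.8 < 7600, so use break Q=7600: TC = 12,100×$47.48 + (12,100/7600.0)×357 + (7600.0/2)×0.20×$47.48 = $611,161.18.
Lowest total cost among the candidates is at Q = 944.7.

TC* ≈ $594,785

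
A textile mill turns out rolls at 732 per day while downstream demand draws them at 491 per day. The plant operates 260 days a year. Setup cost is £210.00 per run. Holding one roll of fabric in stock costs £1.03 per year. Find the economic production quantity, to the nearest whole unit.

Annual demand D = 491 × 260 = 127,660.
Production build-up factor (1 − d/p) = 1 − 491/732 = 0.3292.
Q* = √(2DS / (H(1 − d/p))) = √(2 × 127,660 × 210 / (1.03 × 0.3292)).
= √(53,617,200 / 0.3391) ≈ 12574.203.

Q* ≈ 12,574 rolls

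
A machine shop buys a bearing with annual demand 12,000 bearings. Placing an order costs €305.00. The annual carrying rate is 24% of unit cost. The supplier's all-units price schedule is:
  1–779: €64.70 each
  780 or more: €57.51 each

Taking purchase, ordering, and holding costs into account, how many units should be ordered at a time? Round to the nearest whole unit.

Holding cost per unit per year at price C is H = 0.24·C.
Candidates are each tier's EOQ (if it falls in that tier) and each price-break quantity.
EOQ at €64.70 = 686.6 (feasible in tier 1): TC = 12,000×€64.70 + (12,000/686.6)×305 + (686.6/2)×0.24×€64.70 = €787,061.38.
EOQ at €57.51 = 728.2 < 780, so use break Q=780: TC = 12,000×€57.51 + (12,000/780.0)×305 + (780.0/2)×0.24×€57.51 = €700,195.24.
Lowest total cost is €700,195.24 at Q = 780.0.

Q* ≈ 780 bearings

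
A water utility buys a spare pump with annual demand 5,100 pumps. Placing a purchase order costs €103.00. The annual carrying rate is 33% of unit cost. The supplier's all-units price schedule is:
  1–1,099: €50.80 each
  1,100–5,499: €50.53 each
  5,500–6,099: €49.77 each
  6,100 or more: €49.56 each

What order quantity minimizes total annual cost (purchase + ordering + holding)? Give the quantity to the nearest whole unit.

Q* ≈ 250 pumps

Holding cost per unit per year at price C is H = 0.33·C.
For each price level, check whether its EOQ is feasible; otherwise the best quantity at that price is the breakpoint.
EOQ at €50.80 = 250.3 (feasible in tier 1): TC = 5,100×€50.80 + (5,100/250.3)×103 + (250.3/2)×0.33×€50.80 = €263,276.70.
EOQ at €50.53 = 251.0 < 1100, so use break Q=1100: TC = 5,100×€50.53 + (5,100/1100.0)×103 + (1100.0/2)×0.33×€50.53 = €267,351.74.
EOQ at €49.77 = 252.9 < 5500, so use break Q=5500: TC = 5,100×€49.77 + (5,100/5500.0)×103 + (5500.0/2)×0.33×€49.77 = €299,088.78.
EOQ at €49.56 = 253.5 < 6100, so use break Q=6100: TC = 5,100×€49.56 + (5,100/6100.0)×103 + (6100.0/2)×0.33×€49.56 = €302,724.25.
Lowest total cost is €263,276.70 at Q = 250.3.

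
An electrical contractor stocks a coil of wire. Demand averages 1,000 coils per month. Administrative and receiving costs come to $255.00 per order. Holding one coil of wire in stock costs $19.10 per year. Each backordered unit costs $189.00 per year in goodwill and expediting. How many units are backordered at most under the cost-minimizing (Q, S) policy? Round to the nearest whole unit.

S* ≈ 55 coils

Annual demand D = 1,000 × 12 = 12,000.
With planned backorders, Q* = √(2DS/H) · √((H+B)/B).
√(2DS/H) = √(2 × 12,000 × 255 / 19.1) = 566.056.
√((H+B)/B) = √((19.1+189)/189) = 1.0493.
Q* ≈ 593.970.
S* = Q* · H/(H+B) = 593.970 × 19.1/208.1 ≈ 54.516.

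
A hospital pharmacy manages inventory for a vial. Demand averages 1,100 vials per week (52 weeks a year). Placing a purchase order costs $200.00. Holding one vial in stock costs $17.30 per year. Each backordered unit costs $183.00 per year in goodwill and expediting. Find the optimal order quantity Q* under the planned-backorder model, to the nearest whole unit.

Annual demand D = 1,100 × 52 = 57,200.
With planned backorders, Q* = √(2DS/H) · √((H+B)/B).
√(2DS/H) = √(2 × 57,200 × 200 / 17.3) = 1150.019.
√((H+B)/B) = √((17.3+183)/183) = 1.0462.
Q* ≈ 1203.150.

Q* ≈ 1,203 vials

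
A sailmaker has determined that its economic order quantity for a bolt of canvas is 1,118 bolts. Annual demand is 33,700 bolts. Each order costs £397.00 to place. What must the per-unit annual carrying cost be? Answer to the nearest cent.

Invert the EOQ relation Q*² = 2DS/H.
From Q* = √(2DS/H): H = 2DS / Q*² = 2 × 33,700 × 397 / 1,118² = 21.4075.

H ≈ £21.41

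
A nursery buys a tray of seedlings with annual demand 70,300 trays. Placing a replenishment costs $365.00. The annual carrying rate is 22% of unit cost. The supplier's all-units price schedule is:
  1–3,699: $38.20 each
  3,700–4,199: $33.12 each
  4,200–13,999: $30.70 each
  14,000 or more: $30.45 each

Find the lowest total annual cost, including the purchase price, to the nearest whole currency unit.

TC* ≈ $2,178,503

Holding cost per unit per year at price C is H = 0.22·C.
Candidates are each tier's EOQ (if it falls in that tier) and each price-break quantity.
EOQ at $38.20 = 2471.1 (feasible in tier 1): TC = 70,300×$38.20 + (70,300/2471.1)×365 + (2471.1/2)×0.22×$38.20 = $2,706,227.40.
EOQ at $33.12 = 2653.9 < 3700, so use break Q=3700: TC = 70,300×$33.12 + (70,300/3700.0)×365 + (3700.0/2)×0.22×$33.12 = $2,348,750.84.
EOQ at $30.70 = 2756.5 < 4200, so use break Q=4200: TC = 70,300×$30.70 + (70,300/4200.0)×365 + (4200.0/2)×0.22×$30.70 = $2,178,502.80.
EOQ at $30.45 = 2767.8 < 14000, so use break Q=14000: TC = 70,300×$30.45 + (70,300/14000.0)×365 + (14000.0/2)×0.22×$30.45 = $2,189,360.82.
Lowest total cost among the candidates is at Q = 4200.0.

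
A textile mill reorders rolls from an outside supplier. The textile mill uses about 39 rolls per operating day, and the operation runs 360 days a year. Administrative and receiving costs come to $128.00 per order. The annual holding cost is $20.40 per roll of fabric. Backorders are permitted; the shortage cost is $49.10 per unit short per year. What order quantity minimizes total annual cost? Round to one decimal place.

Q* ≈ 499.4 rolls

Annual demand D = 39 × 360 = 14,040.
With planned backorders, Q* = √(2DS/H) · √((H+B)/B).
√(2DS/H) = √(2 × 14,040 × 128 / 20.4) = 419.748.
√((H+B)/B) = √((20.4+49.1)/49.1) = 1.1897.
Q* ≈ 499.390.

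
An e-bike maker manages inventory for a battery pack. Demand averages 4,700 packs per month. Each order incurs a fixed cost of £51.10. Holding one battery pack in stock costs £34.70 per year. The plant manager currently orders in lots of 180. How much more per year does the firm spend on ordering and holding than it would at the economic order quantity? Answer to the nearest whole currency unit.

Extra cost ≈ £4,992 per year

Annual demand D = 4,700 × 12 = 56,400.
EOQ = √(2DS/H) = √(2 × 56,400 × 51.1 / 34.7) ≈ 407.57.
Cost at Q* = (D/Q*)S + (Q*/2)H = √(2DSH) ≈ £14,142.62.
Cost at Q = 180: (56,400/180)×51.1 + (180/2)×34.7 = £16,011.33 + £3,123.00 = £19,134.33.
Excess = £19,134.33 − £14,142.62 = £4,991.72.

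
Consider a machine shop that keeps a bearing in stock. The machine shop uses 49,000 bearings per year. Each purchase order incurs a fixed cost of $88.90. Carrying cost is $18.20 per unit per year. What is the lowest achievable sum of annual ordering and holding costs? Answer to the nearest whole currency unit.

EOQ = √(2DS/H) = √(2 × 49,000 × 88.9 / 18.2) ≈ 691.88.
At the optimum the two cost components are equal, so total cost = 2·(Q*/2)H = Q*·H.
Minimum total = √(2DSH) = √(2 × 49,000 × 88.9 × 18.2) ≈ 12592.142.

TC* ≈ $12,592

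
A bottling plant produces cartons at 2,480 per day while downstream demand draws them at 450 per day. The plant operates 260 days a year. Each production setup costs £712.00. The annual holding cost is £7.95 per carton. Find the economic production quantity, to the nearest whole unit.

Q* ≈ 5,060 cartons

Annual demand D = 450 × 260 = 117,000.
Production build-up factor (1 − d/p) = 1 − 450/2,480 = 0.8185.
Q* = √(2DS / (H(1 − d/p))) = √(2 × 117,000 × 712 / (7.95 × 0.8185)).
= √(166,608,000 / 6.5075) ≈ 5059.903.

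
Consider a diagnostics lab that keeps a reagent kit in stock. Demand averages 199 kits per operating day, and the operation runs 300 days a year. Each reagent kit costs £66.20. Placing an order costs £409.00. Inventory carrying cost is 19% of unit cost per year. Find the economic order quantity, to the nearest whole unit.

Q* ≈ 1,970 kits

Annual demand D = 199 × 300 = 59,700.
Holding cost H = 0.19 × £66.20 = £12.5780 per unit per year.
EOQ = √(2DS / H) = √(2 × 59,700 × 409 / 12.578).
= √(48,834,600 / 12.578) = √3,882,540.9445 ≈ 1970.416.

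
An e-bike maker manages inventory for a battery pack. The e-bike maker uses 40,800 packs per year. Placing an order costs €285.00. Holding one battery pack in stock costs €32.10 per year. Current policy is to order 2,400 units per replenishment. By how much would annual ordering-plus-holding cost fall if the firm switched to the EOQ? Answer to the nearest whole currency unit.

EOQ = √(2DS/H) = √(2 × 40,800 × 285 / 32.1) ≈ 851.17.
Cost at Q* = (D/Q*)S + (Q*/2)H = √(2DSH) ≈ €27,322.47.
Cost at Q = 2,400: (40,800/2,400)×285 + (2,400/2)×32.1 = €4,845.00 + €38,520.00 = €43,365.00.
Excess = €43,365.00 − €27,322.47 = €16,042.53.

Extra cost ≈ €16,043 per year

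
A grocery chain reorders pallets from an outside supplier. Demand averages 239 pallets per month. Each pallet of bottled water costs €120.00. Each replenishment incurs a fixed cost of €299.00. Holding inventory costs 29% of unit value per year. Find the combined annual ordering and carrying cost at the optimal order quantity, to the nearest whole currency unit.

Annual demand D = 239 × 12 = 2,868.
Holding cost H = 0.29 × €120.00 = €34.8000 per unit per year.
EOQ = √(2DS/H) = √(2 × 2,868 × 299 / 34.8) ≈ 222.00.
At Q*, ordering cost (D/Q*)S equals holding cost (Q*/2)H, each = √(DSH/2).
Minimum total = √(2DSH) = √(2 × 2,868 × 299 × 34.8) ≈ 7725.557.

TC* ≈ €7,726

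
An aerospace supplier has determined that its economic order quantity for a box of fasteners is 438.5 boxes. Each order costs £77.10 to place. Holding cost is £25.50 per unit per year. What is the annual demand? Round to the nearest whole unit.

D ≈ 31,798 boxes per year

The basic EOQ model gives Q* = √(2DS/H); rearrange for the unknown.
From Q* = √(2DS/H): D = Q*²H / (2S) = 438.5² × 25.5 / (2 × 77.1) = 31797.648.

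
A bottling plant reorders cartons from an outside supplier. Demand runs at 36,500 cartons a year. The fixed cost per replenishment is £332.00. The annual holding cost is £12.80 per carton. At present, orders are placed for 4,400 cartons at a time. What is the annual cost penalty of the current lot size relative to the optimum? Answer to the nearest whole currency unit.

EOQ = √(2DS/H) = √(2 × 36,500 × 332 / 12.8) ≈ 1376.02.
Cost at Q* = (D/Q*)S + (Q*/2)H = √(2DSH) ≈ £17,613.09.
Cost at Q = 4,400: (36,500/4,400)×332 + (4,400/2)×12.8 = £2,754.09 + £28,160.00 = £30,914.09.
Excess = £30,914.09 − £17,613.09 = £13,301.00.

Extra cost ≈ £13,301 per year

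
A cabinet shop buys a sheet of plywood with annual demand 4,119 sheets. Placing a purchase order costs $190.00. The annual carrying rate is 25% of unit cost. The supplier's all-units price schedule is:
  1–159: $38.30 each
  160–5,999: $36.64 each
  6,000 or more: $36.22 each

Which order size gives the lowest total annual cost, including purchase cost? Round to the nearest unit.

Holding cost per unit per year at price C is H = 0.25·C.
Candidates are each tier's EOQ (if it falls in that tier) and each price-break quantity.
Tier 1 ($38.30): EOQ = 404.3 exceeds tier's upper bound 159, so this tier is dominated.
EOQ at $36.64 = 413.4 (feasible in tier 2): TC = 4,119×$36.64 + (4,119/413.4)×190 + (413.4/2)×0.25×$36.64 = $154,706.64.
EOQ at $36.22 = 415.8 < 6000, so use break Q=6000: TC = 4,119×$36.22 + (4,119/6000.0)×190 + (6000.0/2)×0.25×$36.22 = $176,485.61.
Lowest total cost is $154,706.64 at Q = 413.4.

Q* ≈ 413 sheets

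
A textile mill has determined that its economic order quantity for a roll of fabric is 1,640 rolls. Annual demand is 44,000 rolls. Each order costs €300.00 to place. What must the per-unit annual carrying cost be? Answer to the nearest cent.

Squaring Q* = √(2DS/H) gives Q*² = 2DS/H.
From Q* = √(2DS/H): H = 2DS / Q*² = 2 × 44,000 × 300 / 1,640² = 9.8156.

H ≈ €9.82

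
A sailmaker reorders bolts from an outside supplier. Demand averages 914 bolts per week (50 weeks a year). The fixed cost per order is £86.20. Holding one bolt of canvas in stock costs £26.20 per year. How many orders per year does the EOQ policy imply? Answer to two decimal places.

Annual demand D = 914 × 50 = 45,700.
The optimal lot size = √(2DS/H) = √(2 × 45,700 × 86.2 / 26.2) ≈ 548.37.
Orders per year = D / Q* = 45,700 / 548.37 ≈ 83.337.

N ≈ 83.34 orders per year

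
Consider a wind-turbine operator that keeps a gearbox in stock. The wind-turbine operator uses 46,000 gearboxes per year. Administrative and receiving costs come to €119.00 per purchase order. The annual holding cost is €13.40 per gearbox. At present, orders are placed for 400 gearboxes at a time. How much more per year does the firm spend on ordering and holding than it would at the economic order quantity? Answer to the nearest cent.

Extra cost ≈ €4,252.89 per year

EOQ = √(2DS/H) = √(2 × 46,000 × 119 / 13.4) ≈ 903.89.
Cost at Q* = (D/Q*)S + (Q*/2)H = √(2DSH) ≈ €12,112.11.
Cost at Q = 400: (46,000/400)×119 + (400/2)×13.4 = €13,685.00 + €2,680.00 = €16,365.00.
Excess = €16,365.00 − €12,112.11 = €4,252.89.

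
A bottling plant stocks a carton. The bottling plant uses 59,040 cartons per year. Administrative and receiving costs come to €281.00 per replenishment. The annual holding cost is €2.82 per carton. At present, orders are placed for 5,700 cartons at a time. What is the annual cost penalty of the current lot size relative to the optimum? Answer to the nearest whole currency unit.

EOQ = √(2DS/H) = √(2 × 59,040 × 281 / 2.82) ≈ 3430.18.
Cost at Q* = (D/Q*)S + (Q*/2)H = √(2DSH) ≈ €9,673.10.
Cost at Q = 5,700: (59,040/5,700)×281 + (5,700/2)×2.82 = €2,910.57 + €8,037.00 = €10,947.57.
Excess = €10,947.57 − €9,673.10 = €1,274.46.

Extra cost ≈ €1,274 per year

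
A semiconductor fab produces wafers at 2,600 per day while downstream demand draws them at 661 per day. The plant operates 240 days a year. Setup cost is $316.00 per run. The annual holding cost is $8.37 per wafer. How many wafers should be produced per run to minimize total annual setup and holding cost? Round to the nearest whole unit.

Annual demand D = 661 × 240 = 158,640.
Production build-up factor (1 − d/p) = 1 − 661/2,600 = 0.7458.
Q* = √(2DS / (H(1 − d/p))) = √(2 × 158,640 × 316 / (8.37 × 0.7458)).
= √(100,260,480 / 6.2421) ≈ 4007.744.

Q* ≈ 4,008 wafers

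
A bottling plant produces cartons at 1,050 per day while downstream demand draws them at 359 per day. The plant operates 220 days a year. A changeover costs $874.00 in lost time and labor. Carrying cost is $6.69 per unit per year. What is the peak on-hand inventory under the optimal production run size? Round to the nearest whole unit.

I_max ≈ 3,685 cartons

Annual demand D = 359 × 220 = 78,980.
Production build-up factor (1 − d/p) = 1 − 359/1,050 = 0.6581.
Q* = √(2DS / (H(1 − d/p))) = √(2 × 78,980 × 874 / (6.69 × 0.6581)).
= √(138,057,040 / 4.4027) ≈ 5599.791.
Maximum inventory = Q*(1 − d/p) = 5599.791 × 0.6581 ≈ 3685.196.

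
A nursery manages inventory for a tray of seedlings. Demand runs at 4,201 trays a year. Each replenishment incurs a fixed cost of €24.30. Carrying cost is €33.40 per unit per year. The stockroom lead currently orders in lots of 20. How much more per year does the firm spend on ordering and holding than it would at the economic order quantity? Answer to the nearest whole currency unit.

EOQ = √(2DS/H) = √(2 × 4,201 × 24.3 / 33.4) ≈ 78.18.
Cost at Q* = (D/Q*)S + (Q*/2)H = √(2DSH) ≈ €2,611.37.
Cost at Q = 20: (4,201/20)×24.3 + (20/2)×33.4 = €5,104.22 + €334.00 = €5,438.22.
Excess = €5,438.22 − €2,611.37 = €2,826.85.

Extra cost ≈ €2,827 per year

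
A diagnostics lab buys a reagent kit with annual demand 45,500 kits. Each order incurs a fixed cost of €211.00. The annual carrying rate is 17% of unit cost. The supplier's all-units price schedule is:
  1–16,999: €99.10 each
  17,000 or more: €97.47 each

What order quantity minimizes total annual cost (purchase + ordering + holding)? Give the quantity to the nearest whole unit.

Q* ≈ 1,068 kits

Holding cost per unit per year at price C is H = 0.17·C.
For each price level, check whether its EOQ is feasible; otherwise the best quantity at that price is the breakpoint.
EOQ at €99.10 = 1067.6 (feasible in tier 1): TC = 45,500×€99.10 + (45,500/1067.6)×211 + (1067.6/2)×0.17×€99.10 = €4,527,035.53.
EOQ at €97.47 = 1076.5 < 17000, so use break Q=17000: TC = 45,500×€97.47 + (45,500/17000.0)×211 + (17000.0/2)×0.17×€97.47 = €4,576,293.89.
Lowest total cost is €4,527,035.53 at Q = 1067.6.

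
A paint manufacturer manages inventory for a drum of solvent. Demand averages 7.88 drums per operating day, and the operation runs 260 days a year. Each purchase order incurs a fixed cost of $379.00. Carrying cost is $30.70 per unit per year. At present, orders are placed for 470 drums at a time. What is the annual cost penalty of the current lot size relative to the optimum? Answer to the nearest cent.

Annual demand D = 7.88 × 260 = 2,048.8.
EOQ = √(2DS/H) = √(2 × 2,048.8 × 379 / 30.7) ≈ 224.91.
Cost at Q* = (D/Q*)S + (Q*/2)H = √(2DSH) ≈ $6,904.84.
Cost at Q = 470: (2,048.8/470)×379 + (470/2)×30.7 = $1,652.12 + $7,214.50 = $8,866.62.
Excess = $8,866.62 − $6,904.84 = $1,961.78.

Extra cost ≈ $1,961.78 per year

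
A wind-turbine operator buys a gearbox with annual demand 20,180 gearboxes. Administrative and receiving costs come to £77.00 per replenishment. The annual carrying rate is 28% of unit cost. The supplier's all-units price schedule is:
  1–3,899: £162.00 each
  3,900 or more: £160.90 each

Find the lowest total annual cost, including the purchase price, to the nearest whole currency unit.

TC* ≈ £3,281,033

Holding cost per unit per year at price C is H = 0.28·C.
Candidates are each tier's EOQ (if it falls in that tier) and each price-break quantity.
EOQ at £162.00 = 261.7 (feasible in tier 1): TC = 20,180×£162.00 + (20,180/261.7)×77 + (261.7/2)×0.28×£162.00 = £3,281,032.92.
EOQ at £160.90 = 262.6 < 3900, so use break Q=3900: TC = 20,180×£160.90 + (20,180/3900.0)×77 + (3900.0/2)×0.28×£160.90 = £3,335,211.83.
Lowest total cost among the candidates is at Q = 261.7.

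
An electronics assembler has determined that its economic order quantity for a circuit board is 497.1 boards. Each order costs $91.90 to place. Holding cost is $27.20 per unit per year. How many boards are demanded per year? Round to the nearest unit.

The basic EOQ model gives Q* = √(2DS/H); rearrange for the unknown.
From Q* = √(2DS/H): D = Q*²H / (2S) = 497.1² × 27.2 / (2 × 91.9) = 36568.818.

D ≈ 36,569 boards per year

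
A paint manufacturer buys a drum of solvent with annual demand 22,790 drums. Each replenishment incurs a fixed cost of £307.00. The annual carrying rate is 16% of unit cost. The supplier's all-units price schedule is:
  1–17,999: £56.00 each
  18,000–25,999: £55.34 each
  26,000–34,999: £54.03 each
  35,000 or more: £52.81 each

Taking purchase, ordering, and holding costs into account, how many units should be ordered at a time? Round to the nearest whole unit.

Q* ≈ 1,250 drums

Holding cost per unit per year at price C is H = 0.16·C.
Candidates are each tier's EOQ (if it falls in that tier) and each price-break quantity.
EOQ at £56.00 = 1249.7 (feasible in tier 1): TC = 22,790×£56.00 + (22,790/1249.7)×307 + (1249.7/2)×0.16×£56.00 = £1,287,437.22.
EOQ at £55.34 = 1257.1 < 18000, so use break Q=18000: TC = 22,790×£55.34 + (22,790/18000.0)×307 + (18000.0/2)×0.16×£55.34 = £1,341,276.90.
EOQ at £54.03 = 1272.3 < 26000, so use break Q=26000: TC = 22,790×£54.03 + (22,790/26000.0)×307 + (26000.0/2)×0.16×£54.03 = £1,343,995.20.
EOQ at £52.81 = 1286.9 < 35000, so use break Q=35000: TC = 22,790×£52.81 + (22,790/35000.0)×307 + (35000.0/2)×0.16×£52.81 = £1,351,607.80.
Lowest total cost is £1,287,437.22 at Q = 1249.7.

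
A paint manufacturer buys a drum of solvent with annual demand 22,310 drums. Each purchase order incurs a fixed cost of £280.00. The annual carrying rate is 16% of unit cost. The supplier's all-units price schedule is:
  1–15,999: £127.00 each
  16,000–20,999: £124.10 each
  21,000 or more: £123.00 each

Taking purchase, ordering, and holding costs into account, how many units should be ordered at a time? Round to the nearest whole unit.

Holding cost per unit per year at price C is H = 0.16·C.
Candidates are each tier's EOQ (if it falls in that tier) and each price-break quantity.
EOQ at £127.00 = 784.1 (feasible in tier 1): TC = 22,310×£127.00 + (22,310/784.1)×280 + (784.1/2)×0.16×£127.00 = £2,849,303.30.
EOQ at £124.10 = 793.2 < 16000, so use break Q=16000: TC = 22,310×£124.10 + (22,310/16000.0)×280 + (16000.0/2)×0.16×£124.10 = £2,927,909.42.
EOQ at £123.00 = 796.8 < 21000, so use break Q=21000: TC = 22,310×£123.00 + (22,310/21000.0)×280 + (21000.0/2)×0.16×£123.00 = £2,951,067.47.
Lowest total cost is £2,849,303.30 at Q = 784.1.

Q* ≈ 784 drums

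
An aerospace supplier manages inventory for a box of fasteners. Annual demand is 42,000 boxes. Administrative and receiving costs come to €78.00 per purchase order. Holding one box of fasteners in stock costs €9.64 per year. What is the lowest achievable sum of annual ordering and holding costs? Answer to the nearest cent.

TC* ≈ €7,947.41

Q* = √(2DS/H) = √(2 × 42,000 × 78 / 9.64) ≈ 824.42.
At the optimum the two cost components are equal, so total cost = 2·(Q*/2)H = Q*·H.
Minimum total = √(2DSH) = √(2 × 42,000 × 78 × 9.64) ≈ 7947.407.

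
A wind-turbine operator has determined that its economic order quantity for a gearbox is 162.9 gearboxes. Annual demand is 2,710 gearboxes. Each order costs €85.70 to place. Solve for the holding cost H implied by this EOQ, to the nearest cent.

Invert the EOQ relation Q*² = 2DS/H.
From Q* = √(2DS/H): H = 2DS / Q*² = 2 × 2,710 × 85.7 / 162.9² = 17.5040.

H ≈ €17.50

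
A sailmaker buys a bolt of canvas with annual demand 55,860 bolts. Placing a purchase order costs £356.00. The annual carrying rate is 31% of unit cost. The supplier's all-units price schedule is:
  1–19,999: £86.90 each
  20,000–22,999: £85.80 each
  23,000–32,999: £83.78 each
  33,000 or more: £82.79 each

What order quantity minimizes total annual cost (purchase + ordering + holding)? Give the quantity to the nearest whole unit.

Q* ≈ 1,215 bolts

Holding cost per unit per year at price C is H = 0.31·C.
Candidates are each tier's EOQ (if it falls in that tier) and each price-break quantity.
EOQ at £86.90 = 1215.1 (feasible in tier 1): TC = 55,860×£86.90 + (55,860/1215.1)×356 + (1215.1/2)×0.31×£86.90 = £4,886,966.65.
EOQ at £85.80 = 1222.8 < 20000, so use break Q=20000: TC = 55,860×£85.80 + (55,860/20000.0)×356 + (20000.0/2)×0.31×£85.80 = £5,059,762.31.
EOQ at £83.78 = 1237.5 < 23000, so use break Q=23000: TC = 55,860×£83.78 + (55,860/23000.0)×356 + (23000.0/2)×0.31×£83.78 = £4,979,491.12.
EOQ at £82.79 = 1244.9 < 33000, so use break Q=33000: TC = 55,860×£82.79 + (55,860/33000.0)×356 + (33000.0/2)×0.31×£82.79 = £5,048,722.86.
Lowest total cost is £4,886,966.65 at Q = 1215.1.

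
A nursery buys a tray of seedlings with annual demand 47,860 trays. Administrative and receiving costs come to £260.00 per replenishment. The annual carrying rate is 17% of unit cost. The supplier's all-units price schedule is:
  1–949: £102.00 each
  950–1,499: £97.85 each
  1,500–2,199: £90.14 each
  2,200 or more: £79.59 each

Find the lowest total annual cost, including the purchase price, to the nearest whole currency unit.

TC* ≈ £3,829,717

Holding cost per unit per year at price C is H = 0.17·C.
Evaluate total cost at each tier's feasible EOQ or, if the EOQ is below the tier, at the tier's minimum quantity.
Tier 1 (£102.00): EOQ = 1198.0 exceeds tier's upper bound 949, so this tier is dominated.
EOQ at £97.85 = 1223.2 (feasible in tier 2): TC = 47,860×£97.85 + (47,860/1223.2)×260 + (1223.2/2)×0.17×£97.85 = £4,703,447.65.
EOQ at £90.14 = 1274.4 < 1500, so use break Q=1500: TC = 47,860×£90.14 + (47,860/1500.0)×260 + (1500.0/2)×0.17×£90.14 = £4,333,888.98.
EOQ at £79.59 = 1356.2 < 2200, so use break Q=2200: TC = 47,860×£79.59 + (47,860/2200.0)×260 + (2200.0/2)×0.17×£79.59 = £3,829,716.91.
Lowest total cost among the candidates is at Q = 2200.0.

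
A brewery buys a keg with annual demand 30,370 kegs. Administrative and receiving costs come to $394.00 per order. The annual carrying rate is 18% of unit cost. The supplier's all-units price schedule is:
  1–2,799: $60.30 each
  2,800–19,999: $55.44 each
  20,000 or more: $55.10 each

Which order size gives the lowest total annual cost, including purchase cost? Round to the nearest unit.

Q* ≈ 2,800 kegs

Holding cost per unit per year at price C is H = 0.18·C.
For each price level, check whether its EOQ is feasible; otherwise the best quantity at that price is the breakpoint.
EOQ at $60.30 = 1484.9 (feasible in tier 1): TC = 30,370×$60.30 + (30,370/1484.9)×394 + (1484.9/2)×0.18×$60.30 = $1,847,427.86.
EOQ at $55.44 = 1548.6 < 2800, so use break Q=2800: TC = 30,370×$55.44 + (30,370/2800.0)×394 + (2800.0/2)×0.18×$55.44 = $1,701,957.17.
EOQ at $55.10 = 1553.4 < 20000, so use break Q=20000: TC = 30,370×$55.10 + (30,370/20000.0)×394 + (20000.0/2)×0.18×$55.10 = $1,773,165.29.
Lowest total cost is $1,701,957.17 at Q = 2800.0.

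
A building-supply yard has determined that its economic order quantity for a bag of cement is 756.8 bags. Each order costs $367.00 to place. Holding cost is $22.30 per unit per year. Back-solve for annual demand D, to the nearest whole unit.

Squaring Q* = √(2DS/H) gives Q*² = 2DS/H.
From Q* = √(2DS/H): D = Q*²H / (2S) = 756.8² × 22.3 / (2 × 367) = 17400.874.

D ≈ 17,401 bags per year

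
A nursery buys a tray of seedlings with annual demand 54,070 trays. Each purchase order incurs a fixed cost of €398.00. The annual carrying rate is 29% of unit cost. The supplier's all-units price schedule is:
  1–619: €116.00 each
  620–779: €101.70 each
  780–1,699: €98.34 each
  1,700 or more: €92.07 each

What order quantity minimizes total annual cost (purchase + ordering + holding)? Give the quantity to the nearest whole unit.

Q* ≈ 1,700 trays

Holding cost per unit per year at price C is H = 0.29·C.
Evaluate total cost at each tier's feasible EOQ or, if the EOQ is below the tier, at the tier's minimum quantity.
Tier 1 (€116.00): EOQ = 1131.1 exceeds tier's upper bound 619, so this tier is dominated.
Tier 2 (€101.70): EOQ = 1208.0 exceeds tier's upper bound 779, so this tier is dominated.
EOQ at €98.34 = 1228.5 (feasible in tier 3): TC = 54,070×€98.34 + (54,070/1228.5)×398 + (1228.5/2)×0.29×€98.34 = €5,352,278.53.
EOQ at €92.07 = 1269.6 < 1700, so use break Q=1700: TC = 54,070×€92.07 + (54,070/1700.0)×398 + (1700.0/2)×0.29×€92.07 = €5,013,578.90.
Lowest total cost is €5,013,578.90 at Q = 1700.0.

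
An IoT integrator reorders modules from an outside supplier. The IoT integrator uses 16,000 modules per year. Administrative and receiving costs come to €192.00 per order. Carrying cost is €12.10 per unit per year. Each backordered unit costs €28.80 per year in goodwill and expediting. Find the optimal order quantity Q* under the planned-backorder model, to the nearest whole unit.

With planned backorders, Q* = √(2DS/H) · √((H+B)/B).
√(2DS/H) = √(2 × 16,000 × 192 / 12.1) = 712.579.
√((H+B)/B) = √((12.1+28.8)/28.8) = 1.1917.
Q* ≈ 849.177.

Q* ≈ 849 modules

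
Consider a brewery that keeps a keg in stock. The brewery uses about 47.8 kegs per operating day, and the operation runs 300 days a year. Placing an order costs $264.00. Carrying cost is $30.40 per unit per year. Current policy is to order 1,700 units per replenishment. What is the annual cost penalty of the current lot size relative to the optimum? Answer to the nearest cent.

Annual demand D = 47.8 × 300 = 14,340.
EOQ = √(2DS/H) = √(2 × 14,340 × 264 / 30.4) ≈ 499.06.
Cost at Q* = (D/Q*)S + (Q*/2)H = √(2DSH) ≈ $15,171.49.
Cost at Q = 1,700: (14,340/1,700)×264 + (1,700/2)×30.4 = $2,226.92 + $25,840.00 = $28,066.92.
Excess = $28,066.92 − $15,171.49 = $12,895.42.

Extra cost ≈ $12,895.42 per year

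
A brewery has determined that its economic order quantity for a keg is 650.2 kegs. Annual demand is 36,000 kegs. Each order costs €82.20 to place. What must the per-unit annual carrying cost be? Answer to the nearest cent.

H ≈ €14.00

Squaring Q* = √(2DS/H) gives Q*² = 2DS/H.
From Q* = √(2DS/H): H = 2DS / Q*² = 2 × 36,000 × 82.2 / 650.2² = 13.9994.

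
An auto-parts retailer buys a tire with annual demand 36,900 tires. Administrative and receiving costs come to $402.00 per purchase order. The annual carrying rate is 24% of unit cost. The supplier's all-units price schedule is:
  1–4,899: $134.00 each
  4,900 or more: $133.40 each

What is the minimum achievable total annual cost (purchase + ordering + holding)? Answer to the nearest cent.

TC* ≈ $4,975,488.67

Holding cost per unit per year at price C is H = 0.24·C.
For each price level, check whether its EOQ is feasible; otherwise the best quantity at that price is the breakpoint.
EOQ at $134.00 = 960.5 (feasible in tier 1): TC = 36,900×$134.00 + (36,900/960.5)×402 + (960.5/2)×0.24×$134.00 = $4,975,488.67.
EOQ at $133.40 = 962.6 < 4900, so use break Q=4900: TC = 36,900×$133.40 + (36,900/4900.0)×402 + (4900.0/2)×0.24×$133.40 = $5,003,926.51.
Lowest total cost among the candidates is at Q = 960.5.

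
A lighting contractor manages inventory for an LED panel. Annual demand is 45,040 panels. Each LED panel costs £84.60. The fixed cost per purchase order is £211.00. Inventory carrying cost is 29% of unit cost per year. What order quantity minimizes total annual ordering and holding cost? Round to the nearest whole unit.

Holding cost H = 0.29 × £84.60 = £24.5340 per unit per year.
EOQ = √(2DS / H) = √(2 × 45,040 × 211 / 24.534).
= √(19,006,880 / 24.534) = √774,715.9045 ≈ 880.179.

Q* ≈ 880 panels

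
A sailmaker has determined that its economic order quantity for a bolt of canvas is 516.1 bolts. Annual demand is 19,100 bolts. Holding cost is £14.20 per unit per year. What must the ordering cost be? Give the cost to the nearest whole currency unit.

Invert the EOQ relation Q*² = 2DS/H.
From Q* = √(2DS/H): S = Q*²H / (2D) = 516.1² × 14.2 / (2 × 19,100) = 99.0131.

S ≈ £99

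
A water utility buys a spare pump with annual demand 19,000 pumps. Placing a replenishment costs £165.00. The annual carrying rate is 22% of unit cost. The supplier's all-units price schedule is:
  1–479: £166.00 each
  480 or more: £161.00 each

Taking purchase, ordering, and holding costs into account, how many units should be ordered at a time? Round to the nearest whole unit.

Holding cost per unit per year at price C is H = 0.22·C.
Evaluate total cost at each tier's feasible EOQ or, if the EOQ is below the tier, at the tier's minimum quantity.
EOQ at £166.00 = 414.4 (feasible in tier 1): TC = 19,000×£166.00 + (19,000/414.4)×165 + (414.4/2)×0.22×£166.00 = £3,169,132.10.
EOQ at £161.00 = 420.7 < 480, so use break Q=480: TC = 19,000×£161.00 + (19,000/480.0)×165 + (480.0/2)×0.22×£161.00 = £3,074,032.05.
Lowest total cost is £3,074,032.05 at Q = 480.0.

Q* ≈ 480 pumps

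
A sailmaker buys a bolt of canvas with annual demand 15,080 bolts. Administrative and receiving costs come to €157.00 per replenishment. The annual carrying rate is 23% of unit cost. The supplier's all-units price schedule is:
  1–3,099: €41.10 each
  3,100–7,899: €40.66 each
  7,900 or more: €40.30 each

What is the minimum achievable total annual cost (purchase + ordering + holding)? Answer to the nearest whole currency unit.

Holding cost per unit per year at price C is H = 0.23·C.
Evaluate total cost at each tier's feasible EOQ or, if the EOQ is below the tier, at the tier's minimum quantity.
EOQ at €41.10 = 707.8 (feasible in tier 1): TC = 15,080×€41.10 + (15,080/707.8)×157 + (707.8/2)×0.23×€41.10 = €626,478.37.
EOQ at €40.66 = 711.6 < 3100, so use break Q=3100: TC = 15,080×€40.66 + (15,080/3100.0)×157 + (3100.0/2)×0.23×€40.66 = €628,411.82.
EOQ at €40.30 = 714.7 < 7900, so use break Q=7900: TC = 15,080×€40.30 + (15,080/7900.0)×157 + (7900.0/2)×0.23×€40.30 = €644,636.24.
Lowest total cost among the candidates is at Q = 707.8.

TC* ≈ €626,478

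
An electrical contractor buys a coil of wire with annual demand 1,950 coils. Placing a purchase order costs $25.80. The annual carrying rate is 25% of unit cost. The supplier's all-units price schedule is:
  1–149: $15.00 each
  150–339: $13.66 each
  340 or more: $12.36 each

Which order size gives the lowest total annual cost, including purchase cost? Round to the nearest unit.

Q* ≈ 340 coils

Holding cost per unit per year at price C is H = 0.25·C.
Evaluate total cost at each tier's feasible EOQ or, if the EOQ is below the tier, at the tier's minimum quantity.
Tier 1 ($15.00): EOQ = 163.8 exceeds tier's upper bound 149, so this tier is dominated.
EOQ at $13.66 = 171.7 (feasible in tier 2): TC = 1,950×$13.66 + (1,950/171.7)×25.8 + (171.7/2)×0.25×$13.66 = $27,223.19.
EOQ at $12.36 = 180.5 < 340, so use break Q=340: TC = 1,950×$12.36 + (1,950/340.0)×25.8 + (340.0/2)×0.25×$12.36 = $24,775.27.
Lowest total cost is $24,775.27 at Q = 340.0.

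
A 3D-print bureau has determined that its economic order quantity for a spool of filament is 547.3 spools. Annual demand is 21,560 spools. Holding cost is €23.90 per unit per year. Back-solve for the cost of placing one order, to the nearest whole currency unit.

S ≈ €166

The basic EOQ model gives Q* = √(2DS/H); rearrange for the unknown.
From Q* = √(2DS/H): S = Q*²H / (2D) = 547.3² × 23.9 / (2 × 21,560) = 166.0237.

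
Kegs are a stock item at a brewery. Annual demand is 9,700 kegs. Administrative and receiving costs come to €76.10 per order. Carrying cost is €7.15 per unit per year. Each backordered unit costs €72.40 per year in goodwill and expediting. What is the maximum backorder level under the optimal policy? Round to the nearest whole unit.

S* ≈ 43 kegs

With planned backorders, Q* = √(2DS/H) · √((H+B)/B).
√(2DS/H) = √(2 × 9,700 × 76.1 / 7.15) = 454.402.
√((H+B)/B) = √((7.15+72.4)/72.4) = 1.0482.
Q* ≈ 476.311.
S* = Q* · H/(H+B) = 476.311 × 7.15/79.55 ≈ 42.811.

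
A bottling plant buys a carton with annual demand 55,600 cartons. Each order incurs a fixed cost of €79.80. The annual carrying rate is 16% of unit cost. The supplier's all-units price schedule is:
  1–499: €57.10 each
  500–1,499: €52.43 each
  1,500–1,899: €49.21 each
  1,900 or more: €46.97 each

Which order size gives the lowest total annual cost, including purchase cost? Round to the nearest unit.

Holding cost per unit per year at price C is H = 0.16·C.
Candidates are each tier's EOQ (if it falls in that tier) and each price-break quantity.
Tier 1 (€57.10): EOQ = 985.5 exceeds tier's upper bound 499, so this tier is dominated.
EOQ at €52.43 = 1028.5 (feasible in tier 2): TC = 55,600×€52.43 + (55,600/1028.5)×79.8 + (1028.5/2)×0.16×€52.43 = €2,923,735.87.
EOQ at €49.21 = 1061.6 < 1500, so use break Q=1500: TC = 55,600×€49.21 + (55,600/1500.0)×79.8 + (1500.0/2)×0.16×€49.21 = €2,744,939.12.
EOQ at €46.97 = 1086.6 < 1900, so use break Q=1900: TC = 55,600×€46.97 + (55,600/1900.0)×79.8 + (1900.0/2)×0.16×€46.97 = €2,621,006.64.
Lowest total cost is €2,621,006.64 at Q = 1900.0.

Q* ≈ 1,900 cartons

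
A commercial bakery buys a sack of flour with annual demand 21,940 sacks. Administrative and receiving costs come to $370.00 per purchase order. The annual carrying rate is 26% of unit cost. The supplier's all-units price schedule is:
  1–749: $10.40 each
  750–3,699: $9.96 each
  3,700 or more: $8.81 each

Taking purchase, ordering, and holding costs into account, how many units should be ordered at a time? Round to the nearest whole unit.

Q* ≈ 3,700 sacks

Holding cost per unit per year at price C is H = 0.26·C.
Candidates are each tier's EOQ (if it falls in that tier) and each price-break quantity.
Tier 1 ($10.40): EOQ = 2450.4 exceeds tier's upper bound 749, so this tier is dominated.
EOQ at $9.96 = 2503.9 (feasible in tier 2): TC = 21,940×$9.96 + (21,940/2503.9)×370 + (2503.9/2)×0.26×$9.96 = $225,006.51.
EOQ at $8.81 = 2662.3 < 3700, so use break Q=3700: TC = 21,940×$8.81 + (21,940/3700.0)×370 + (3700.0/2)×0.26×$8.81 = $199,723.01.
Lowest total cost is $199,723.01 at Q = 3700.0.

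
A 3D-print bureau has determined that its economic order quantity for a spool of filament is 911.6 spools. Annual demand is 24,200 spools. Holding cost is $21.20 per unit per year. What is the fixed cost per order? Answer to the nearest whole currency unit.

S ≈ $364

The basic EOQ model gives Q* = √(2DS/H); rearrange for the unknown.
From Q* = √(2DS/H): S = Q*²H / (2D) = 911.6² × 21.2 / (2 × 24,200) = 363.9981.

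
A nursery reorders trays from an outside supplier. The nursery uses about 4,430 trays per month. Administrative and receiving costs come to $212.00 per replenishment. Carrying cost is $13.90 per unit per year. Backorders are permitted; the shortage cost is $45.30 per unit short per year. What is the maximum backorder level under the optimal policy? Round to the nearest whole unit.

S* ≈ 342 trays

Annual demand D = 4,430 × 12 = 53,160.
With planned backorders, Q* = √(2DS/H) · √((H+B)/B).
√(2DS/H) = √(2 × 53,160 × 212 / 13.9) = 1273.409.
√((H+B)/B) = √((13.9+45.3)/45.3) = 1.1432.
Q* ≈ 1455.726.
S* = Q* · H/(H+B) = 1455.726 × 13.9/59.2 ≈ 341.801.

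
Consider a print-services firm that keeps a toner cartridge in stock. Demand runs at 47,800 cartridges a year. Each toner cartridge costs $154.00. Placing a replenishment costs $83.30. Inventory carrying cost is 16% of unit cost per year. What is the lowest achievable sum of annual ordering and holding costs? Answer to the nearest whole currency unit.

Holding cost H = 0.16 × $154.00 = $24.6400 per unit per year.
The optimal lot size = √(2DS/H) = √(2 × 47,800 × 83.3 / 24.64) ≈ 568.50.
At the optimum the two cost components are equal, so total cost = 2·(Q*/2)H = Q*·H.
Minimum total = √(2DSH) = √(2 × 47,800 × 83.3 × 24.64) ≈ 14007.860.

TC* ≈ $14,008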